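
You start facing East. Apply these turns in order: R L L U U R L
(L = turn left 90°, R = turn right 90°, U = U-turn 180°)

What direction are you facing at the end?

Answer: Final heading: North

Derivation:
Start: East
  R (right (90° clockwise)) -> South
  L (left (90° counter-clockwise)) -> East
  L (left (90° counter-clockwise)) -> North
  U (U-turn (180°)) -> South
  U (U-turn (180°)) -> North
  R (right (90° clockwise)) -> East
  L (left (90° counter-clockwise)) -> North
Final: North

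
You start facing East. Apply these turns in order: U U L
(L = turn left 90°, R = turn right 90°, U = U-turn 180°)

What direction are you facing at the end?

Answer: Final heading: North

Derivation:
Start: East
  U (U-turn (180°)) -> West
  U (U-turn (180°)) -> East
  L (left (90° counter-clockwise)) -> North
Final: North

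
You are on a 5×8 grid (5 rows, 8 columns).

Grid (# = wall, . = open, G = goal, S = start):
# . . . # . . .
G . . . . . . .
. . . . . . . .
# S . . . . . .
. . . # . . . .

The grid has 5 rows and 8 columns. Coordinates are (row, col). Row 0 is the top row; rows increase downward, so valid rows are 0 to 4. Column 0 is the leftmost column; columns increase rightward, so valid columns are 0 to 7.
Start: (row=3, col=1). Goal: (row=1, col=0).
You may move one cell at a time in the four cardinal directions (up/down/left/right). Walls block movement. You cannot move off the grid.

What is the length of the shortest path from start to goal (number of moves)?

BFS from (row=3, col=1) until reaching (row=1, col=0):
  Distance 0: (row=3, col=1)
  Distance 1: (row=2, col=1), (row=3, col=2), (row=4, col=1)
  Distance 2: (row=1, col=1), (row=2, col=0), (row=2, col=2), (row=3, col=3), (row=4, col=0), (row=4, col=2)
  Distance 3: (row=0, col=1), (row=1, col=0), (row=1, col=2), (row=2, col=3), (row=3, col=4)  <- goal reached here
One shortest path (3 moves): (row=3, col=1) -> (row=2, col=1) -> (row=2, col=0) -> (row=1, col=0)

Answer: Shortest path length: 3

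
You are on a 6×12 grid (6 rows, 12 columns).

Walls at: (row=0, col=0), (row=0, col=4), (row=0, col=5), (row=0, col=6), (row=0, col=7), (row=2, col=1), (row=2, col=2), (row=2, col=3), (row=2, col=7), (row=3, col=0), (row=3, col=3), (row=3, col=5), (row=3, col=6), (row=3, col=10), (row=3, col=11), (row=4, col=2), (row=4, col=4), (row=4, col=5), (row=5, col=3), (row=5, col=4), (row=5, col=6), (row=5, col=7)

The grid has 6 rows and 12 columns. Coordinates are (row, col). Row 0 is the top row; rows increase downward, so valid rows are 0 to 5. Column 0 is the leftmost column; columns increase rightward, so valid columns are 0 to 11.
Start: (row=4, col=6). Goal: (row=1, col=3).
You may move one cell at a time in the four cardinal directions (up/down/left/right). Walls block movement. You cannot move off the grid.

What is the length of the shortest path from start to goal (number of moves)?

BFS from (row=4, col=6) until reaching (row=1, col=3):
  Distance 0: (row=4, col=6)
  Distance 1: (row=4, col=7)
  Distance 2: (row=3, col=7), (row=4, col=8)
  Distance 3: (row=3, col=8), (row=4, col=9), (row=5, col=8)
  Distance 4: (row=2, col=8), (row=3, col=9), (row=4, col=10), (row=5, col=9)
  Distance 5: (row=1, col=8), (row=2, col=9), (row=4, col=11), (row=5, col=10)
  Distance 6: (row=0, col=8), (row=1, col=7), (row=1, col=9), (row=2, col=10), (row=5, col=11)
  Distance 7: (row=0, col=9), (row=1, col=6), (row=1, col=10), (row=2, col=11)
  Distance 8: (row=0, col=10), (row=1, col=5), (row=1, col=11), (row=2, col=6)
  Distance 9: (row=0, col=11), (row=1, col=4), (row=2, col=5)
  Distance 10: (row=1, col=3), (row=2, col=4)  <- goal reached here
One shortest path (10 moves): (row=4, col=6) -> (row=4, col=7) -> (row=4, col=8) -> (row=3, col=8) -> (row=2, col=8) -> (row=1, col=8) -> (row=1, col=7) -> (row=1, col=6) -> (row=1, col=5) -> (row=1, col=4) -> (row=1, col=3)

Answer: Shortest path length: 10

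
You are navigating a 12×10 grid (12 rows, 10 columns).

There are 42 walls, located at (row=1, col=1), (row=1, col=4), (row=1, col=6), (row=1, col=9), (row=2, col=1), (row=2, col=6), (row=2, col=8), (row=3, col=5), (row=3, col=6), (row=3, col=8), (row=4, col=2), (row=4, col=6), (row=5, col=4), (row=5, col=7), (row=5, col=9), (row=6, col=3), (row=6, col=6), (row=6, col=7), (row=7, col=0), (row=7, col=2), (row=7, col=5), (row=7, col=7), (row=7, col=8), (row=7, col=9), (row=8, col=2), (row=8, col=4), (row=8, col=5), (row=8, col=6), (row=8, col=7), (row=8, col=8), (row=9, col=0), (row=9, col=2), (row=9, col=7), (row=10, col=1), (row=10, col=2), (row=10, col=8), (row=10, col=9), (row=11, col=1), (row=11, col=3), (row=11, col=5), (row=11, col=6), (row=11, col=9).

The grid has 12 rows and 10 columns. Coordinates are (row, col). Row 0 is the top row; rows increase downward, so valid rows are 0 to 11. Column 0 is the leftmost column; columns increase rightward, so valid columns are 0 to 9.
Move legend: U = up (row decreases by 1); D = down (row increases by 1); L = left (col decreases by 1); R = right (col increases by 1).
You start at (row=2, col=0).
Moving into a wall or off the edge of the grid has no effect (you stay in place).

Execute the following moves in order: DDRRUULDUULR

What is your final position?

Start: (row=2, col=0)
  D (down): (row=2, col=0) -> (row=3, col=0)
  D (down): (row=3, col=0) -> (row=4, col=0)
  R (right): (row=4, col=0) -> (row=4, col=1)
  R (right): blocked, stay at (row=4, col=1)
  U (up): (row=4, col=1) -> (row=3, col=1)
  U (up): blocked, stay at (row=3, col=1)
  L (left): (row=3, col=1) -> (row=3, col=0)
  D (down): (row=3, col=0) -> (row=4, col=0)
  U (up): (row=4, col=0) -> (row=3, col=0)
  U (up): (row=3, col=0) -> (row=2, col=0)
  L (left): blocked, stay at (row=2, col=0)
  R (right): blocked, stay at (row=2, col=0)
Final: (row=2, col=0)

Answer: Final position: (row=2, col=0)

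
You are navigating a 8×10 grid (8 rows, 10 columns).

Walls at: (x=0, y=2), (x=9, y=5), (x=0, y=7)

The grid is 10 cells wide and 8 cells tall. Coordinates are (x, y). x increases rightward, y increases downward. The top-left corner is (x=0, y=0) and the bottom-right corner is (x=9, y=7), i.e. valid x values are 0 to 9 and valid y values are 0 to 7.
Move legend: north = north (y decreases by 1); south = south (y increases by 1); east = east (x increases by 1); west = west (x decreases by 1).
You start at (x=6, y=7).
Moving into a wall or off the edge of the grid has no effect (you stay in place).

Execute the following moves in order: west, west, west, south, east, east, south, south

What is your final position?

Answer: Final position: (x=5, y=7)

Derivation:
Start: (x=6, y=7)
  west (west): (x=6, y=7) -> (x=5, y=7)
  west (west): (x=5, y=7) -> (x=4, y=7)
  west (west): (x=4, y=7) -> (x=3, y=7)
  south (south): blocked, stay at (x=3, y=7)
  east (east): (x=3, y=7) -> (x=4, y=7)
  east (east): (x=4, y=7) -> (x=5, y=7)
  south (south): blocked, stay at (x=5, y=7)
  south (south): blocked, stay at (x=5, y=7)
Final: (x=5, y=7)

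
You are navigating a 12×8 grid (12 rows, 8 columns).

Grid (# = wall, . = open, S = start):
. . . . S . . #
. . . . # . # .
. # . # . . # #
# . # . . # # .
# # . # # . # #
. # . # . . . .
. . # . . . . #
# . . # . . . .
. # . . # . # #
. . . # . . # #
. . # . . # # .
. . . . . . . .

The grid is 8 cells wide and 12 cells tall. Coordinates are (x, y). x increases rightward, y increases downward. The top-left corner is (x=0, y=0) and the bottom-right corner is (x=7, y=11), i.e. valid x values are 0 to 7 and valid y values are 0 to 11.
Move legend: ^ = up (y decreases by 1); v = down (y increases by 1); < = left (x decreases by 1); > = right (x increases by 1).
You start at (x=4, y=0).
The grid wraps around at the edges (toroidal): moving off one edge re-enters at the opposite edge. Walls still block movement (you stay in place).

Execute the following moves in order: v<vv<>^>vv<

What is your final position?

Start: (x=4, y=0)
  v (down): blocked, stay at (x=4, y=0)
  < (left): (x=4, y=0) -> (x=3, y=0)
  v (down): (x=3, y=0) -> (x=3, y=1)
  v (down): blocked, stay at (x=3, y=1)
  < (left): (x=3, y=1) -> (x=2, y=1)
  > (right): (x=2, y=1) -> (x=3, y=1)
  ^ (up): (x=3, y=1) -> (x=3, y=0)
  > (right): (x=3, y=0) -> (x=4, y=0)
  v (down): blocked, stay at (x=4, y=0)
  v (down): blocked, stay at (x=4, y=0)
  < (left): (x=4, y=0) -> (x=3, y=0)
Final: (x=3, y=0)

Answer: Final position: (x=3, y=0)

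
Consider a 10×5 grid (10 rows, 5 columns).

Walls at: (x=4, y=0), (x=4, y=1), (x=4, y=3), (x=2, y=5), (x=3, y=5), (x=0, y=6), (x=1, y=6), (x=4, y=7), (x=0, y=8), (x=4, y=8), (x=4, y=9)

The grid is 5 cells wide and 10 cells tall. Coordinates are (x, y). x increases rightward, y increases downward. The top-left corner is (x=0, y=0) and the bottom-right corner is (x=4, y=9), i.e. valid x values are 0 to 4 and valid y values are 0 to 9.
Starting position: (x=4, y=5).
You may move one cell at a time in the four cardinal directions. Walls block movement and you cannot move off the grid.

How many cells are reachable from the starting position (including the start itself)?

Answer: Reachable cells: 39

Derivation:
BFS flood-fill from (x=4, y=5):
  Distance 0: (x=4, y=5)
  Distance 1: (x=4, y=4), (x=4, y=6)
  Distance 2: (x=3, y=4), (x=3, y=6)
  Distance 3: (x=3, y=3), (x=2, y=4), (x=2, y=6), (x=3, y=7)
  Distance 4: (x=3, y=2), (x=2, y=3), (x=1, y=4), (x=2, y=7), (x=3, y=8)
  Distance 5: (x=3, y=1), (x=2, y=2), (x=4, y=2), (x=1, y=3), (x=0, y=4), (x=1, y=5), (x=1, y=7), (x=2, y=8), (x=3, y=9)
  Distance 6: (x=3, y=0), (x=2, y=1), (x=1, y=2), (x=0, y=3), (x=0, y=5), (x=0, y=7), (x=1, y=8), (x=2, y=9)
  Distance 7: (x=2, y=0), (x=1, y=1), (x=0, y=2), (x=1, y=9)
  Distance 8: (x=1, y=0), (x=0, y=1), (x=0, y=9)
  Distance 9: (x=0, y=0)
Total reachable: 39 (grid has 39 open cells total)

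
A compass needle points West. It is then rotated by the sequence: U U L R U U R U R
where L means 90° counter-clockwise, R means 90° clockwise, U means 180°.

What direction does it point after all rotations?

Answer: Final heading: West

Derivation:
Start: West
  U (U-turn (180°)) -> East
  U (U-turn (180°)) -> West
  L (left (90° counter-clockwise)) -> South
  R (right (90° clockwise)) -> West
  U (U-turn (180°)) -> East
  U (U-turn (180°)) -> West
  R (right (90° clockwise)) -> North
  U (U-turn (180°)) -> South
  R (right (90° clockwise)) -> West
Final: West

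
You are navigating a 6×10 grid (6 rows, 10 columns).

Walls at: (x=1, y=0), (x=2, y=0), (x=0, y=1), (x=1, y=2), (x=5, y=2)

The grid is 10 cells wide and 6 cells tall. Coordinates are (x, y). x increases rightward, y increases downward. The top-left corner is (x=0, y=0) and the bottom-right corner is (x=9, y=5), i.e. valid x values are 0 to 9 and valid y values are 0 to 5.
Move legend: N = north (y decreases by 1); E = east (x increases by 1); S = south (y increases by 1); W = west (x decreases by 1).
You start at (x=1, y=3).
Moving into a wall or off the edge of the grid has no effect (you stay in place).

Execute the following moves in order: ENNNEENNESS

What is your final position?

Answer: Final position: (x=5, y=1)

Derivation:
Start: (x=1, y=3)
  E (east): (x=1, y=3) -> (x=2, y=3)
  N (north): (x=2, y=3) -> (x=2, y=2)
  N (north): (x=2, y=2) -> (x=2, y=1)
  N (north): blocked, stay at (x=2, y=1)
  E (east): (x=2, y=1) -> (x=3, y=1)
  E (east): (x=3, y=1) -> (x=4, y=1)
  N (north): (x=4, y=1) -> (x=4, y=0)
  N (north): blocked, stay at (x=4, y=0)
  E (east): (x=4, y=0) -> (x=5, y=0)
  S (south): (x=5, y=0) -> (x=5, y=1)
  S (south): blocked, stay at (x=5, y=1)
Final: (x=5, y=1)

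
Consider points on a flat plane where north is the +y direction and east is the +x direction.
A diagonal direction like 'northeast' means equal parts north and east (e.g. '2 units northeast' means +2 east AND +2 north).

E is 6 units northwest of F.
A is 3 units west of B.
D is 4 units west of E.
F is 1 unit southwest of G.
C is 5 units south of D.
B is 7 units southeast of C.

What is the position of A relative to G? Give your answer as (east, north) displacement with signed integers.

Answer: A is at (east=-7, north=-7) relative to G.

Derivation:
Place G at the origin (east=0, north=0).
  F is 1 unit southwest of G: delta (east=-1, north=-1); F at (east=-1, north=-1).
  E is 6 units northwest of F: delta (east=-6, north=+6); E at (east=-7, north=5).
  D is 4 units west of E: delta (east=-4, north=+0); D at (east=-11, north=5).
  C is 5 units south of D: delta (east=+0, north=-5); C at (east=-11, north=0).
  B is 7 units southeast of C: delta (east=+7, north=-7); B at (east=-4, north=-7).
  A is 3 units west of B: delta (east=-3, north=+0); A at (east=-7, north=-7).
Therefore A relative to G: (east=-7, north=-7).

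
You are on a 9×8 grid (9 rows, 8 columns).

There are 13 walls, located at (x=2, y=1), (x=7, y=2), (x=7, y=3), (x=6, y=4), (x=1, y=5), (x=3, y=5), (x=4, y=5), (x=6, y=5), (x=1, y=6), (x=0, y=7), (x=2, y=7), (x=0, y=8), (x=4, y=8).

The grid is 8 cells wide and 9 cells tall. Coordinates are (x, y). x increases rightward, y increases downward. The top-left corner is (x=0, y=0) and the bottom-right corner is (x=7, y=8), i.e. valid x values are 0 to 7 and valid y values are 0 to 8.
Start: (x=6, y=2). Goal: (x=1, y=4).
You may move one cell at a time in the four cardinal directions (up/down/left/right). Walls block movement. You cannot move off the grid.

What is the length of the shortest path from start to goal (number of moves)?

BFS from (x=6, y=2) until reaching (x=1, y=4):
  Distance 0: (x=6, y=2)
  Distance 1: (x=6, y=1), (x=5, y=2), (x=6, y=3)
  Distance 2: (x=6, y=0), (x=5, y=1), (x=7, y=1), (x=4, y=2), (x=5, y=3)
  Distance 3: (x=5, y=0), (x=7, y=0), (x=4, y=1), (x=3, y=2), (x=4, y=3), (x=5, y=4)
  Distance 4: (x=4, y=0), (x=3, y=1), (x=2, y=2), (x=3, y=3), (x=4, y=4), (x=5, y=5)
  Distance 5: (x=3, y=0), (x=1, y=2), (x=2, y=3), (x=3, y=4), (x=5, y=6)
  Distance 6: (x=2, y=0), (x=1, y=1), (x=0, y=2), (x=1, y=3), (x=2, y=4), (x=4, y=6), (x=6, y=6), (x=5, y=7)
  Distance 7: (x=1, y=0), (x=0, y=1), (x=0, y=3), (x=1, y=4), (x=2, y=5), (x=3, y=6), (x=7, y=6), (x=4, y=7), (x=6, y=7), (x=5, y=8)  <- goal reached here
One shortest path (7 moves): (x=6, y=2) -> (x=5, y=2) -> (x=4, y=2) -> (x=3, y=2) -> (x=2, y=2) -> (x=1, y=2) -> (x=1, y=3) -> (x=1, y=4)

Answer: Shortest path length: 7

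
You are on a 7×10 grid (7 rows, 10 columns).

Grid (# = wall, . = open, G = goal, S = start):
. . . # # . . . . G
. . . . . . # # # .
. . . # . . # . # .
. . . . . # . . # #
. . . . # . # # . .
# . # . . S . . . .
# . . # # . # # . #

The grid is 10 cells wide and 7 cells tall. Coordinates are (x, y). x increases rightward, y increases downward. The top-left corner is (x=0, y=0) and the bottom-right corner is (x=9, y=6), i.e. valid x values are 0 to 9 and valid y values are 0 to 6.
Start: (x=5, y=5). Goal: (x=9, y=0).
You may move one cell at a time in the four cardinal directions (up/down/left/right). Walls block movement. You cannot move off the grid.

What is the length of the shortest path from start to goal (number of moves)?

BFS from (x=5, y=5) until reaching (x=9, y=0):
  Distance 0: (x=5, y=5)
  Distance 1: (x=5, y=4), (x=4, y=5), (x=6, y=5), (x=5, y=6)
  Distance 2: (x=3, y=5), (x=7, y=5)
  Distance 3: (x=3, y=4), (x=8, y=5)
  Distance 4: (x=3, y=3), (x=2, y=4), (x=8, y=4), (x=9, y=5), (x=8, y=6)
  Distance 5: (x=2, y=3), (x=4, y=3), (x=1, y=4), (x=9, y=4)
  Distance 6: (x=2, y=2), (x=4, y=2), (x=1, y=3), (x=0, y=4), (x=1, y=5)
  Distance 7: (x=2, y=1), (x=4, y=1), (x=1, y=2), (x=5, y=2), (x=0, y=3), (x=1, y=6)
  Distance 8: (x=2, y=0), (x=1, y=1), (x=3, y=1), (x=5, y=1), (x=0, y=2), (x=2, y=6)
  Distance 9: (x=1, y=0), (x=5, y=0), (x=0, y=1)
  Distance 10: (x=0, y=0), (x=6, y=0)
  Distance 11: (x=7, y=0)
  Distance 12: (x=8, y=0)
  Distance 13: (x=9, y=0)  <- goal reached here
One shortest path (13 moves): (x=5, y=5) -> (x=4, y=5) -> (x=3, y=5) -> (x=3, y=4) -> (x=3, y=3) -> (x=4, y=3) -> (x=4, y=2) -> (x=5, y=2) -> (x=5, y=1) -> (x=5, y=0) -> (x=6, y=0) -> (x=7, y=0) -> (x=8, y=0) -> (x=9, y=0)

Answer: Shortest path length: 13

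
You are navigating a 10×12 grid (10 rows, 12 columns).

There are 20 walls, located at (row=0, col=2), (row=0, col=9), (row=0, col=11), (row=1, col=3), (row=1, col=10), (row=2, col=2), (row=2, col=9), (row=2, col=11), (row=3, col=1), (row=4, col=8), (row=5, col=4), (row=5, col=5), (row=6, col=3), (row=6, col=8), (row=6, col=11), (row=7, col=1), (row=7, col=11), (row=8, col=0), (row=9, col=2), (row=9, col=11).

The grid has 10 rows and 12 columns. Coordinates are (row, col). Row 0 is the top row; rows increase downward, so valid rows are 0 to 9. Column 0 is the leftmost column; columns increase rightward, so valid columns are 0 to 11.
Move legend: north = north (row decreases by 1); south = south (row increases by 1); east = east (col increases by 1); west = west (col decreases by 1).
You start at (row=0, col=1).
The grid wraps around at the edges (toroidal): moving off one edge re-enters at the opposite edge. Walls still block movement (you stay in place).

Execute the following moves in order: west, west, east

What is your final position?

Answer: Final position: (row=0, col=1)

Derivation:
Start: (row=0, col=1)
  west (west): (row=0, col=1) -> (row=0, col=0)
  west (west): blocked, stay at (row=0, col=0)
  east (east): (row=0, col=0) -> (row=0, col=1)
Final: (row=0, col=1)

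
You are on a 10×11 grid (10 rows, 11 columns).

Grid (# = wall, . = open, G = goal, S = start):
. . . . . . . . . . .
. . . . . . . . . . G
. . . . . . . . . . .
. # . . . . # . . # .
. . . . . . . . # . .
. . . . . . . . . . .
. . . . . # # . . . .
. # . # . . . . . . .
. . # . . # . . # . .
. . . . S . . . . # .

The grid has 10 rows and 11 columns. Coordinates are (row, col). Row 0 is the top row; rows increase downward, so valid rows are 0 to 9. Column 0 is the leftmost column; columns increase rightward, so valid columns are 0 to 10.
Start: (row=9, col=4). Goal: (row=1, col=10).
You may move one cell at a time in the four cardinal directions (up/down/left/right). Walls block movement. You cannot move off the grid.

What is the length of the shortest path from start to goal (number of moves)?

Answer: Shortest path length: 14

Derivation:
BFS from (row=9, col=4) until reaching (row=1, col=10):
  Distance 0: (row=9, col=4)
  Distance 1: (row=8, col=4), (row=9, col=3), (row=9, col=5)
  Distance 2: (row=7, col=4), (row=8, col=3), (row=9, col=2), (row=9, col=6)
  Distance 3: (row=6, col=4), (row=7, col=5), (row=8, col=6), (row=9, col=1), (row=9, col=7)
  Distance 4: (row=5, col=4), (row=6, col=3), (row=7, col=6), (row=8, col=1), (row=8, col=7), (row=9, col=0), (row=9, col=8)
  Distance 5: (row=4, col=4), (row=5, col=3), (row=5, col=5), (row=6, col=2), (row=7, col=7), (row=8, col=0)
  Distance 6: (row=3, col=4), (row=4, col=3), (row=4, col=5), (row=5, col=2), (row=5, col=6), (row=6, col=1), (row=6, col=7), (row=7, col=0), (row=7, col=2), (row=7, col=8)
  Distance 7: (row=2, col=4), (row=3, col=3), (row=3, col=5), (row=4, col=2), (row=4, col=6), (row=5, col=1), (row=5, col=7), (row=6, col=0), (row=6, col=8), (row=7, col=9)
  Distance 8: (row=1, col=4), (row=2, col=3), (row=2, col=5), (row=3, col=2), (row=4, col=1), (row=4, col=7), (row=5, col=0), (row=5, col=8), (row=6, col=9), (row=7, col=10), (row=8, col=9)
  Distance 9: (row=0, col=4), (row=1, col=3), (row=1, col=5), (row=2, col=2), (row=2, col=6), (row=3, col=7), (row=4, col=0), (row=5, col=9), (row=6, col=10), (row=8, col=10)
  Distance 10: (row=0, col=3), (row=0, col=5), (row=1, col=2), (row=1, col=6), (row=2, col=1), (row=2, col=7), (row=3, col=0), (row=3, col=8), (row=4, col=9), (row=5, col=10), (row=9, col=10)
  Distance 11: (row=0, col=2), (row=0, col=6), (row=1, col=1), (row=1, col=7), (row=2, col=0), (row=2, col=8), (row=4, col=10)
  Distance 12: (row=0, col=1), (row=0, col=7), (row=1, col=0), (row=1, col=8), (row=2, col=9), (row=3, col=10)
  Distance 13: (row=0, col=0), (row=0, col=8), (row=1, col=9), (row=2, col=10)
  Distance 14: (row=0, col=9), (row=1, col=10)  <- goal reached here
One shortest path (14 moves): (row=9, col=4) -> (row=9, col=5) -> (row=9, col=6) -> (row=9, col=7) -> (row=8, col=7) -> (row=7, col=7) -> (row=7, col=8) -> (row=7, col=9) -> (row=7, col=10) -> (row=6, col=10) -> (row=5, col=10) -> (row=4, col=10) -> (row=3, col=10) -> (row=2, col=10) -> (row=1, col=10)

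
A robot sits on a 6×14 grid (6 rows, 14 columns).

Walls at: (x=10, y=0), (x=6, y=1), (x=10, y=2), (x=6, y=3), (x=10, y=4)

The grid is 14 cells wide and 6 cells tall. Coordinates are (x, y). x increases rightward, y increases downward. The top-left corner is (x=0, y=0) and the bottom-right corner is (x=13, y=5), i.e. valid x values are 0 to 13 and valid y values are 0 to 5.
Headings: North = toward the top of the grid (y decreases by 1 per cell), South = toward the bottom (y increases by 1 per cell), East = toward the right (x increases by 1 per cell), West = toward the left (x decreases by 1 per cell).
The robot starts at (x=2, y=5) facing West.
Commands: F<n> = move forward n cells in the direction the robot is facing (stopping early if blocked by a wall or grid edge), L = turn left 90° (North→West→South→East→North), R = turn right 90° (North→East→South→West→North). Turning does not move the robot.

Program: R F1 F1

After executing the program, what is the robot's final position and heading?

Answer: Final position: (x=2, y=3), facing North

Derivation:
Start: (x=2, y=5), facing West
  R: turn right, now facing North
  F1: move forward 1, now at (x=2, y=4)
  F1: move forward 1, now at (x=2, y=3)
Final: (x=2, y=3), facing North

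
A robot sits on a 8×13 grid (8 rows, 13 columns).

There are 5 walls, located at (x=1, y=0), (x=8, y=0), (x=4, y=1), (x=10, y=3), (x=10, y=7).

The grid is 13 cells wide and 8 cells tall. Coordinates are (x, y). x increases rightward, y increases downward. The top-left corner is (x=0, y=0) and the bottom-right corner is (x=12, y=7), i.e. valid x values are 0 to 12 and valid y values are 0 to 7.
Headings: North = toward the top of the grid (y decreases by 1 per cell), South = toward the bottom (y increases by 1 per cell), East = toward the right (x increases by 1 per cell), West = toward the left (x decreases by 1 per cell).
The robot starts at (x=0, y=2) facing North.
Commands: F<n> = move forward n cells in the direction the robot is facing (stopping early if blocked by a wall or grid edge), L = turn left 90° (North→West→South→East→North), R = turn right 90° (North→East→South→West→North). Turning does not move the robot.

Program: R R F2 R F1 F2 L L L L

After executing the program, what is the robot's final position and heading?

Start: (x=0, y=2), facing North
  R: turn right, now facing East
  R: turn right, now facing South
  F2: move forward 2, now at (x=0, y=4)
  R: turn right, now facing West
  F1: move forward 0/1 (blocked), now at (x=0, y=4)
  F2: move forward 0/2 (blocked), now at (x=0, y=4)
  L: turn left, now facing South
  L: turn left, now facing East
  L: turn left, now facing North
  L: turn left, now facing West
Final: (x=0, y=4), facing West

Answer: Final position: (x=0, y=4), facing West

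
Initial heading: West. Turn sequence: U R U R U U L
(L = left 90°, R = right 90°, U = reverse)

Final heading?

Answer: Final heading: North

Derivation:
Start: West
  U (U-turn (180°)) -> East
  R (right (90° clockwise)) -> South
  U (U-turn (180°)) -> North
  R (right (90° clockwise)) -> East
  U (U-turn (180°)) -> West
  U (U-turn (180°)) -> East
  L (left (90° counter-clockwise)) -> North
Final: North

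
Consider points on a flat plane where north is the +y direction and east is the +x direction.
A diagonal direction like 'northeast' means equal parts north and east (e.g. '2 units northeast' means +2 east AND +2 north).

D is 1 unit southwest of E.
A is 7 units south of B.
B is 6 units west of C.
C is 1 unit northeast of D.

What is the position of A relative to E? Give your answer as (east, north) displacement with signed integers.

Answer: A is at (east=-6, north=-7) relative to E.

Derivation:
Place E at the origin (east=0, north=0).
  D is 1 unit southwest of E: delta (east=-1, north=-1); D at (east=-1, north=-1).
  C is 1 unit northeast of D: delta (east=+1, north=+1); C at (east=0, north=0).
  B is 6 units west of C: delta (east=-6, north=+0); B at (east=-6, north=0).
  A is 7 units south of B: delta (east=+0, north=-7); A at (east=-6, north=-7).
Therefore A relative to E: (east=-6, north=-7).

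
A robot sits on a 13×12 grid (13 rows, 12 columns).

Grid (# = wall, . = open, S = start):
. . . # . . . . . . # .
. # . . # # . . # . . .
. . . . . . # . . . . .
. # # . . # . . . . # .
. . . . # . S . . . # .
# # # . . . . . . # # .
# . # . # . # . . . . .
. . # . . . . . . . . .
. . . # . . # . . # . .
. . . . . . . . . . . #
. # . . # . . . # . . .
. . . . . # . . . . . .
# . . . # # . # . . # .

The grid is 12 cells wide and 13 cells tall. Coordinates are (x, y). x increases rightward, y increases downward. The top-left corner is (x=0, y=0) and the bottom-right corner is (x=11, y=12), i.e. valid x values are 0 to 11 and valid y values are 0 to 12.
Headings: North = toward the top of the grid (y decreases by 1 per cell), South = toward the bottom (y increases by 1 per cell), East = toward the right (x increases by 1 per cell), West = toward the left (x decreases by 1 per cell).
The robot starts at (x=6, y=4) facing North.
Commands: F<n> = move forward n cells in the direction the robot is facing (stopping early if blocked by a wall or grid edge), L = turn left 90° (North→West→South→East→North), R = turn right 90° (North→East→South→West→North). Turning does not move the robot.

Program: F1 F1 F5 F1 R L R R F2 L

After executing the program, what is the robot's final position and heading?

Start: (x=6, y=4), facing North
  F1: move forward 1, now at (x=6, y=3)
  F1: move forward 0/1 (blocked), now at (x=6, y=3)
  F5: move forward 0/5 (blocked), now at (x=6, y=3)
  F1: move forward 0/1 (blocked), now at (x=6, y=3)
  R: turn right, now facing East
  L: turn left, now facing North
  R: turn right, now facing East
  R: turn right, now facing South
  F2: move forward 2, now at (x=6, y=5)
  L: turn left, now facing East
Final: (x=6, y=5), facing East

Answer: Final position: (x=6, y=5), facing East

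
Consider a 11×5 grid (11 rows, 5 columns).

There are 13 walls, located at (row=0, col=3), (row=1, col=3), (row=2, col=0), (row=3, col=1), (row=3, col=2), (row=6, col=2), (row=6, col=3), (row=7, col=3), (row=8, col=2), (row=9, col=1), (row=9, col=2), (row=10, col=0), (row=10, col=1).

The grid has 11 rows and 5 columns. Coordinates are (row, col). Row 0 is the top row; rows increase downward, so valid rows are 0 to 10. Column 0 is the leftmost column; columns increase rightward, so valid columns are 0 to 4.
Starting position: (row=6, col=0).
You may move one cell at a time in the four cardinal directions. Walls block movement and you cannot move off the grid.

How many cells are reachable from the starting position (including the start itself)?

Answer: Reachable cells: 42

Derivation:
BFS flood-fill from (row=6, col=0):
  Distance 0: (row=6, col=0)
  Distance 1: (row=5, col=0), (row=6, col=1), (row=7, col=0)
  Distance 2: (row=4, col=0), (row=5, col=1), (row=7, col=1), (row=8, col=0)
  Distance 3: (row=3, col=0), (row=4, col=1), (row=5, col=2), (row=7, col=2), (row=8, col=1), (row=9, col=0)
  Distance 4: (row=4, col=2), (row=5, col=3)
  Distance 5: (row=4, col=3), (row=5, col=4)
  Distance 6: (row=3, col=3), (row=4, col=4), (row=6, col=4)
  Distance 7: (row=2, col=3), (row=3, col=4), (row=7, col=4)
  Distance 8: (row=2, col=2), (row=2, col=4), (row=8, col=4)
  Distance 9: (row=1, col=2), (row=1, col=4), (row=2, col=1), (row=8, col=3), (row=9, col=4)
  Distance 10: (row=0, col=2), (row=0, col=4), (row=1, col=1), (row=9, col=3), (row=10, col=4)
  Distance 11: (row=0, col=1), (row=1, col=0), (row=10, col=3)
  Distance 12: (row=0, col=0), (row=10, col=2)
Total reachable: 42 (grid has 42 open cells total)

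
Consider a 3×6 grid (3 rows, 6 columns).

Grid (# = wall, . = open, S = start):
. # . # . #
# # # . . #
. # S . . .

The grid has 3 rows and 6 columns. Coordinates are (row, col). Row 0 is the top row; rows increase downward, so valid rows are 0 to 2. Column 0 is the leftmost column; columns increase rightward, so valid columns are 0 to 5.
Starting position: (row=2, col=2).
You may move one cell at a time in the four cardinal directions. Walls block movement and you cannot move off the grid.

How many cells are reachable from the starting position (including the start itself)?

BFS flood-fill from (row=2, col=2):
  Distance 0: (row=2, col=2)
  Distance 1: (row=2, col=3)
  Distance 2: (row=1, col=3), (row=2, col=4)
  Distance 3: (row=1, col=4), (row=2, col=5)
  Distance 4: (row=0, col=4)
Total reachable: 7 (grid has 10 open cells total)

Answer: Reachable cells: 7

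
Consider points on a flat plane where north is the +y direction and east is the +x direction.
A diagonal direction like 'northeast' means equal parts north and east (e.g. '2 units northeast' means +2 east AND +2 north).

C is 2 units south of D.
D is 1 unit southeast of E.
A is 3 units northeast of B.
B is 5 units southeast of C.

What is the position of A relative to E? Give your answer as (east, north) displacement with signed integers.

Place E at the origin (east=0, north=0).
  D is 1 unit southeast of E: delta (east=+1, north=-1); D at (east=1, north=-1).
  C is 2 units south of D: delta (east=+0, north=-2); C at (east=1, north=-3).
  B is 5 units southeast of C: delta (east=+5, north=-5); B at (east=6, north=-8).
  A is 3 units northeast of B: delta (east=+3, north=+3); A at (east=9, north=-5).
Therefore A relative to E: (east=9, north=-5).

Answer: A is at (east=9, north=-5) relative to E.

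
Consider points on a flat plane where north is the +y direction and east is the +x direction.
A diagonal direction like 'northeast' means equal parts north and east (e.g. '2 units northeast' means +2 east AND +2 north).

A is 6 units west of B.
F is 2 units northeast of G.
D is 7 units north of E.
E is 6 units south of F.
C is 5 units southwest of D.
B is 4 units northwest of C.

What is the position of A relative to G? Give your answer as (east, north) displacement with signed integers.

Answer: A is at (east=-13, north=2) relative to G.

Derivation:
Place G at the origin (east=0, north=0).
  F is 2 units northeast of G: delta (east=+2, north=+2); F at (east=2, north=2).
  E is 6 units south of F: delta (east=+0, north=-6); E at (east=2, north=-4).
  D is 7 units north of E: delta (east=+0, north=+7); D at (east=2, north=3).
  C is 5 units southwest of D: delta (east=-5, north=-5); C at (east=-3, north=-2).
  B is 4 units northwest of C: delta (east=-4, north=+4); B at (east=-7, north=2).
  A is 6 units west of B: delta (east=-6, north=+0); A at (east=-13, north=2).
Therefore A relative to G: (east=-13, north=2).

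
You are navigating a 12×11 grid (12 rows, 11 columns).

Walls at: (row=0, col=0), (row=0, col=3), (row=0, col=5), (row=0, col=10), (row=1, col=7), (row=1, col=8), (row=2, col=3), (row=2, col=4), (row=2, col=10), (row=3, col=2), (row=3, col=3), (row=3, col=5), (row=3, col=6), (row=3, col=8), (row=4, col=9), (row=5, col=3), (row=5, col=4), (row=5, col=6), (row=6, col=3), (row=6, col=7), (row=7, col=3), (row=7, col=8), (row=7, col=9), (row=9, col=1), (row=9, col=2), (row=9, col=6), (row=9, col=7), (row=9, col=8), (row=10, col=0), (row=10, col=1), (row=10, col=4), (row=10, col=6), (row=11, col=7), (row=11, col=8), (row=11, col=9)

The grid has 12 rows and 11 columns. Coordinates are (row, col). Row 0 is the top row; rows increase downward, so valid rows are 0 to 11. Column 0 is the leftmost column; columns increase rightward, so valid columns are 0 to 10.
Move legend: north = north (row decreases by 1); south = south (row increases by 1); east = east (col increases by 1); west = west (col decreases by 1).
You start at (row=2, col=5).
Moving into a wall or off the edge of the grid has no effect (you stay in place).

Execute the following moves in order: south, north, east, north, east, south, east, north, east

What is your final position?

Start: (row=2, col=5)
  south (south): blocked, stay at (row=2, col=5)
  north (north): (row=2, col=5) -> (row=1, col=5)
  east (east): (row=1, col=5) -> (row=1, col=6)
  north (north): (row=1, col=6) -> (row=0, col=6)
  east (east): (row=0, col=6) -> (row=0, col=7)
  south (south): blocked, stay at (row=0, col=7)
  east (east): (row=0, col=7) -> (row=0, col=8)
  north (north): blocked, stay at (row=0, col=8)
  east (east): (row=0, col=8) -> (row=0, col=9)
Final: (row=0, col=9)

Answer: Final position: (row=0, col=9)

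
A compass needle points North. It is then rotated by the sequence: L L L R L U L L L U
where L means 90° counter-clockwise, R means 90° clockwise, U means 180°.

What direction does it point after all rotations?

Answer: Final heading: South

Derivation:
Start: North
  L (left (90° counter-clockwise)) -> West
  L (left (90° counter-clockwise)) -> South
  L (left (90° counter-clockwise)) -> East
  R (right (90° clockwise)) -> South
  L (left (90° counter-clockwise)) -> East
  U (U-turn (180°)) -> West
  L (left (90° counter-clockwise)) -> South
  L (left (90° counter-clockwise)) -> East
  L (left (90° counter-clockwise)) -> North
  U (U-turn (180°)) -> South
Final: South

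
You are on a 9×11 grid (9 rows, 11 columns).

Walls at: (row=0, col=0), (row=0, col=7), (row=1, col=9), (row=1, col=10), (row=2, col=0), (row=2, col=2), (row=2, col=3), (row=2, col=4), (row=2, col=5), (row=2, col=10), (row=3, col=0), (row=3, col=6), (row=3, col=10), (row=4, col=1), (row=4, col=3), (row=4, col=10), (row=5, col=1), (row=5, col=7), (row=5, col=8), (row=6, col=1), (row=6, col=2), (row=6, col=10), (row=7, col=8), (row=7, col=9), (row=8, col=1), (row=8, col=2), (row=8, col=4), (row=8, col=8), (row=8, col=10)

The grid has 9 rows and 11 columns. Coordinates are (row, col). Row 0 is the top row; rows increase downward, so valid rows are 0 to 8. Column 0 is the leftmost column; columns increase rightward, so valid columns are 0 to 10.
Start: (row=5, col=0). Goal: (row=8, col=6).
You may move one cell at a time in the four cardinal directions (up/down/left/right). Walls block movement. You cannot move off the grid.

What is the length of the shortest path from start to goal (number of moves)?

BFS from (row=5, col=0) until reaching (row=8, col=6):
  Distance 0: (row=5, col=0)
  Distance 1: (row=4, col=0), (row=6, col=0)
  Distance 2: (row=7, col=0)
  Distance 3: (row=7, col=1), (row=8, col=0)
  Distance 4: (row=7, col=2)
  Distance 5: (row=7, col=3)
  Distance 6: (row=6, col=3), (row=7, col=4), (row=8, col=3)
  Distance 7: (row=5, col=3), (row=6, col=4), (row=7, col=5)
  Distance 8: (row=5, col=2), (row=5, col=4), (row=6, col=5), (row=7, col=6), (row=8, col=5)
  Distance 9: (row=4, col=2), (row=4, col=4), (row=5, col=5), (row=6, col=6), (row=7, col=7), (row=8, col=6)  <- goal reached here
One shortest path (9 moves): (row=5, col=0) -> (row=6, col=0) -> (row=7, col=0) -> (row=7, col=1) -> (row=7, col=2) -> (row=7, col=3) -> (row=7, col=4) -> (row=7, col=5) -> (row=7, col=6) -> (row=8, col=6)

Answer: Shortest path length: 9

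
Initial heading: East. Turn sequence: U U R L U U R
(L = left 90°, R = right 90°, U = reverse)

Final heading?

Start: East
  U (U-turn (180°)) -> West
  U (U-turn (180°)) -> East
  R (right (90° clockwise)) -> South
  L (left (90° counter-clockwise)) -> East
  U (U-turn (180°)) -> West
  U (U-turn (180°)) -> East
  R (right (90° clockwise)) -> South
Final: South

Answer: Final heading: South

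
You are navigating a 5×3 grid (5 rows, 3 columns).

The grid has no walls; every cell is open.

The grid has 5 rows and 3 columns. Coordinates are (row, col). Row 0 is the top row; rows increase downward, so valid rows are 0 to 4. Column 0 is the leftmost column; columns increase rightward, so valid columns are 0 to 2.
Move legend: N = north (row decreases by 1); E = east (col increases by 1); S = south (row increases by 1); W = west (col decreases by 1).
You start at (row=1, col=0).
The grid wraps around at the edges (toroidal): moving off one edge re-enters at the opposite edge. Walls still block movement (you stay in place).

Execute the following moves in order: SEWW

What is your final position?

Start: (row=1, col=0)
  S (south): (row=1, col=0) -> (row=2, col=0)
  E (east): (row=2, col=0) -> (row=2, col=1)
  W (west): (row=2, col=1) -> (row=2, col=0)
  W (west): (row=2, col=0) -> (row=2, col=2)
Final: (row=2, col=2)

Answer: Final position: (row=2, col=2)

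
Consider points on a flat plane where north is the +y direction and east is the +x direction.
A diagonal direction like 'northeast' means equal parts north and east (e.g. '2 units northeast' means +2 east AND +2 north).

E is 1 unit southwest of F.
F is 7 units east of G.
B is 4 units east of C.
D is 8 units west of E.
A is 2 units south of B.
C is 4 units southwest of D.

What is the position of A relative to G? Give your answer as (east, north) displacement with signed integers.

Answer: A is at (east=-2, north=-7) relative to G.

Derivation:
Place G at the origin (east=0, north=0).
  F is 7 units east of G: delta (east=+7, north=+0); F at (east=7, north=0).
  E is 1 unit southwest of F: delta (east=-1, north=-1); E at (east=6, north=-1).
  D is 8 units west of E: delta (east=-8, north=+0); D at (east=-2, north=-1).
  C is 4 units southwest of D: delta (east=-4, north=-4); C at (east=-6, north=-5).
  B is 4 units east of C: delta (east=+4, north=+0); B at (east=-2, north=-5).
  A is 2 units south of B: delta (east=+0, north=-2); A at (east=-2, north=-7).
Therefore A relative to G: (east=-2, north=-7).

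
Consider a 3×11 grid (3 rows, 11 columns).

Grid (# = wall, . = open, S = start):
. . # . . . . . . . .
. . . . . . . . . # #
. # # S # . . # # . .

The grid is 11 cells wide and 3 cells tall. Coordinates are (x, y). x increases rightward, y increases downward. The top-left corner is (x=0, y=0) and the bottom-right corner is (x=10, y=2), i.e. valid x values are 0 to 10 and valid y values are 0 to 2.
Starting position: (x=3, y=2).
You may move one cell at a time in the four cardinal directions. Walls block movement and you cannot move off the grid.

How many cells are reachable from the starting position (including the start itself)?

Answer: Reachable cells: 23

Derivation:
BFS flood-fill from (x=3, y=2):
  Distance 0: (x=3, y=2)
  Distance 1: (x=3, y=1)
  Distance 2: (x=3, y=0), (x=2, y=1), (x=4, y=1)
  Distance 3: (x=4, y=0), (x=1, y=1), (x=5, y=1)
  Distance 4: (x=1, y=0), (x=5, y=0), (x=0, y=1), (x=6, y=1), (x=5, y=2)
  Distance 5: (x=0, y=0), (x=6, y=0), (x=7, y=1), (x=0, y=2), (x=6, y=2)
  Distance 6: (x=7, y=0), (x=8, y=1)
  Distance 7: (x=8, y=0)
  Distance 8: (x=9, y=0)
  Distance 9: (x=10, y=0)
Total reachable: 23 (grid has 25 open cells total)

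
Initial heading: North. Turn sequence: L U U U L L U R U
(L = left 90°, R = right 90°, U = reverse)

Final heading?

Start: North
  L (left (90° counter-clockwise)) -> West
  U (U-turn (180°)) -> East
  U (U-turn (180°)) -> West
  U (U-turn (180°)) -> East
  L (left (90° counter-clockwise)) -> North
  L (left (90° counter-clockwise)) -> West
  U (U-turn (180°)) -> East
  R (right (90° clockwise)) -> South
  U (U-turn (180°)) -> North
Final: North

Answer: Final heading: North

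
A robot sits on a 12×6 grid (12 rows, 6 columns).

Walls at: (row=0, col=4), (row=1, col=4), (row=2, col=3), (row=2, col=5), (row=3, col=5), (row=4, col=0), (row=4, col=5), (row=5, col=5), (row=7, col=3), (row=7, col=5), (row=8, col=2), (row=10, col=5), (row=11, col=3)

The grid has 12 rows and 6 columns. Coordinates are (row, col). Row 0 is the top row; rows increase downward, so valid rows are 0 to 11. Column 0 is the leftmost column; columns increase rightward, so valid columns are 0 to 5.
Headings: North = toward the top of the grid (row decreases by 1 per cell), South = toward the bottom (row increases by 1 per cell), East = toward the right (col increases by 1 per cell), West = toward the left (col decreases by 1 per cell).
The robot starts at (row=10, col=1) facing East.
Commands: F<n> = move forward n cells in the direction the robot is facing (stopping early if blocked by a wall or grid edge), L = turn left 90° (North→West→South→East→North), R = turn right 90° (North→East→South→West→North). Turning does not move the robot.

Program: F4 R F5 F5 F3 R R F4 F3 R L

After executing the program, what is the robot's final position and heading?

Start: (row=10, col=1), facing East
  F4: move forward 3/4 (blocked), now at (row=10, col=4)
  R: turn right, now facing South
  F5: move forward 1/5 (blocked), now at (row=11, col=4)
  F5: move forward 0/5 (blocked), now at (row=11, col=4)
  F3: move forward 0/3 (blocked), now at (row=11, col=4)
  R: turn right, now facing West
  R: turn right, now facing North
  F4: move forward 4, now at (row=7, col=4)
  F3: move forward 3, now at (row=4, col=4)
  R: turn right, now facing East
  L: turn left, now facing North
Final: (row=4, col=4), facing North

Answer: Final position: (row=4, col=4), facing North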